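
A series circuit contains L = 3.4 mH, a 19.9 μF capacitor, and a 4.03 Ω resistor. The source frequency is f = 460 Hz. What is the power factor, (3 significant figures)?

ω = 2πf = 2890 rad/s
X_L = ωL = 9.83 Ω
X_C = 1/(ωC) = 17.4 Ω
Net reactance X = X_L − X_C = -7.56 Ω
Z = 4.03 − j7.56 Ω
|Z| = √(4.03² + 7.56²) = 8.57 Ω
∠Z = arctan(-7.56/4.03) = -61.9°
cos φ = cos(-61.9°) = 0.470

0.470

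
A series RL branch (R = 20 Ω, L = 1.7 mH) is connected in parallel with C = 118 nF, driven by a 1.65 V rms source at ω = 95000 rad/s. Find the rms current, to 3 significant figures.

X_L = ωL = 162 Ω
X_C = 1/(ωC) = 89.2 Ω
Branch 1 (R+jX_L): Z₁ = 20.0 + j162 Ω, |Z₁| = 163 Ω
Branch 2 (−jX_C): Z₂ = −j89.2 Ω
Parallel: Z = Z₁Z₂/(Z₁+Z₂), |Z| = 194 Ω, ∠Z = -81.6°
I = V/|Z| = 1.65/194 = 8.53 mA

8.53 mA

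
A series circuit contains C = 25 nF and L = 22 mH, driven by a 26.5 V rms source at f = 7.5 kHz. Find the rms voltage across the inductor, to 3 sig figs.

146 V

ω = 2πf = 47120 rad/s
X_L = ωL = 1040 Ω
X_C = 1/(ωC) = 849 Ω
Net reactance X = X_L − X_C = 188 Ω
Z = j188 Ω
|Z| = √(0² + 188²) = 188 Ω
I = V/|Z| = 141 mA
V_L = I·|Z_L| = 0.141 × 1040 = 146 V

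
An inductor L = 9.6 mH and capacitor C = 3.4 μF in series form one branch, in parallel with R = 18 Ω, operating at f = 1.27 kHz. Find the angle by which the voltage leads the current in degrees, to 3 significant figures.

24.4°

ω = 2πf = 7980 rad/s
X_L = ωL = 76.6 Ω
X_C = 1/(ωC) = 36.9 Ω
Branch 1: Z₁ = R = 18.0 Ω
Branch 2 (series LC): Z₂ = j(X_L − X_C) = j39.7 Ω
Parallel: Z = Z₁Z₂/(Z₁+Z₂), |Z| = 16.4 Ω, ∠Z = 24.4°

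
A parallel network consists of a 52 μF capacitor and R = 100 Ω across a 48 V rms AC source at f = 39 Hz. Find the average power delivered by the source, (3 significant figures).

ω = 2πf = 245.0 rad/s
X_C = 1/(ωC) = 78.5 Ω
Parallel: admittances add. Y = 1/R + jωC
Y = (0.0100 + j0.0127) S
|Y| = 0.0162 S → |Z| = 1/|Y| = 61.7 Ω, ∠Z = −∠Y = -51.9°
I = V/|Z| = 777 mA
P = VI cos φ = 48 × 0.777 × cos(-51.9°) = 23.0 W

23.0 W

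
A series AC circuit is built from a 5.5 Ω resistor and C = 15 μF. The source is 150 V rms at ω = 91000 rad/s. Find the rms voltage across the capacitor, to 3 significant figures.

19.8 V

X_C = 1/(ωC) = 0.733 Ω
Z = 5.50 − j0.733 Ω
|Z| = √(5.50² + 0.733²) = 5.55 Ω
I = V/|Z| = 27.0 A
V_C = I·|Z_C| = 27.0 × 0.733 = 19.8 V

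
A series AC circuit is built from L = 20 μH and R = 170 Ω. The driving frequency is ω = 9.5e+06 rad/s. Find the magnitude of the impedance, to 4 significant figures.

255.0 Ω

X_L = ωL = 190.0 Ω
Z = 170.0 + j190.0 Ω
|Z| = √(170.0² + 190.0²) = 255.0 Ω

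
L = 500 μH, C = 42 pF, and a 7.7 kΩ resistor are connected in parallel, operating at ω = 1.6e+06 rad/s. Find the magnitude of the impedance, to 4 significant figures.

840.4 Ω

X_L = ωL = 800.0 Ω
X_C = 1/(ωC) = 14880 Ω
Parallel: admittances add. Y = 1/R + 1/(jωL) + jωC
Y = (0.0001299 − j0.001183) S
|Y| = 0.001190 S → |Z| = 1/|Y| = 840.4 Ω, ∠Z = −∠Y = 83.73°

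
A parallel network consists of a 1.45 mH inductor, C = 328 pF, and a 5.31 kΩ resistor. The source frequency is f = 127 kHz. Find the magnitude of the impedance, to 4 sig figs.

ω = 2πf = 798000 rad/s
X_L = ωL = 1157 Ω
X_C = 1/(ωC) = 3821 Ω
Parallel: admittances add. Y = 1/R + 1/(jωL) + jωC
Y = (0.0001883 − j0.0006025) S
|Y| = 0.0006313 S → |Z| = 1/|Y| = 1584 Ω, ∠Z = −∠Y = 72.64°

1584 Ω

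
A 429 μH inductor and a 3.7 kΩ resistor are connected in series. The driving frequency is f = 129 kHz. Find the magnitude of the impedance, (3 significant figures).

ω = 2πf = 810500 rad/s
X_L = ωL = 348 Ω
Z = 3700 + j348 Ω
|Z| = √(3700² + 348²) = 3720 Ω

3720 Ω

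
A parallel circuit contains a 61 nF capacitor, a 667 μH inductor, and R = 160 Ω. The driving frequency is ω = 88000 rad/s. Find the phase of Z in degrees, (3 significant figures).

61.8°

X_L = ωL = 58.7 Ω
X_C = 1/(ωC) = 186 Ω
Parallel: admittances add. Y = 1/R + 1/(jωL) + jωC
Y = (0.00625 − j0.0117) S
|Y| = 0.0132 S → |Z| = 1/|Y| = 75.5 Ω, ∠Z = −∠Y = 61.8°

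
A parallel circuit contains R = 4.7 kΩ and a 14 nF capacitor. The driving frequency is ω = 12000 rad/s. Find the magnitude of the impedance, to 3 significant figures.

3690 Ω

X_C = 1/(ωC) = 5950 Ω
Parallel: admittances add. Y = 1/R + jωC
Y = (0.000213 + j0.000168) S
|Y| = 0.000271 S → |Z| = 1/|Y| = 3690 Ω, ∠Z = −∠Y = -38.3°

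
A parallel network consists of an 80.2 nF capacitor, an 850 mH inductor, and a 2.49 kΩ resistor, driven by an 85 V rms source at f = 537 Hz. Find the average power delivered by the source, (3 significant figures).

ω = 2πf = 3374 rad/s
X_L = ωL = 2870 Ω
X_C = 1/(ωC) = 3700 Ω
Parallel: admittances add. Y = 1/R + 1/(jωL) + jωC
Y = (0.000402 − j7.81e-05) S
|Y| = 0.000409 S → |Z| = 1/|Y| = 2440 Ω, ∠Z = −∠Y = 11.0°
I = V/|Z| = 34.8 mA
P = VI cos φ = 85 × 0.0348 × cos(11.0°) = 2.90 W

2.90 W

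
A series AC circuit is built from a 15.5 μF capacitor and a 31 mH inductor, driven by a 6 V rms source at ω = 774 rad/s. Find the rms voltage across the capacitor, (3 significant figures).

X_L = ωL = 24.0 Ω
X_C = 1/(ωC) = 83.4 Ω
Net reactance X = X_L − X_C = -59.4 Ω
Z = − j59.4 Ω
|Z| = √(0² + 59.4²) = 59.4 Ω
I = V/|Z| = 101 mA
V_C = I·|Z_C| = 0.101 × 83.4 = 8.43 V

8.43 V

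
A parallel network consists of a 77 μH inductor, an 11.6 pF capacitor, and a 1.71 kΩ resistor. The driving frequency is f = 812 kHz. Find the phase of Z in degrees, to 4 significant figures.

ω = 2πf = 5.102e+06 rad/s
X_L = ωL = 392.8 Ω
X_C = 1/(ωC) = 16900 Ω
Parallel: admittances add. Y = 1/R + 1/(jωL) + jωC
Y = (0.0005848 − j0.002486) S
|Y| = 0.002554 S → |Z| = 1/|Y| = 391.5 Ω, ∠Z = −∠Y = 76.76°

76.76°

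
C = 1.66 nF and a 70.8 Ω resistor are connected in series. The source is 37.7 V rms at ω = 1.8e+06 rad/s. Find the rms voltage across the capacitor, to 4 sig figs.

X_C = 1/(ωC) = 334.7 Ω
Z = 70.80 − j334.7 Ω
|Z| = √(70.80² + 334.7²) = 342.1 Ω
I = V/|Z| = 110.2 mA
V_C = I·|Z_C| = 0.1102 × 334.7 = 36.88 V

36.88 V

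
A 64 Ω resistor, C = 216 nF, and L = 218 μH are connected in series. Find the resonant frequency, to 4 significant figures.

23.19 kHz

ω₀ = 1/√(LC) = 1/√(0.000218 × 2.16e-07) = 145700 rad/s
f₀ = ω₀/(2π) = 23.19 kHz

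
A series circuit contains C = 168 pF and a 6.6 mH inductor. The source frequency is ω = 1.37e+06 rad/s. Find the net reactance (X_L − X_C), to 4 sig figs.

4697 Ω

X_L = ωL = 9042 Ω
X_C = 1/(ωC) = 4345 Ω
X = 9042 − 4345 = 4697 Ω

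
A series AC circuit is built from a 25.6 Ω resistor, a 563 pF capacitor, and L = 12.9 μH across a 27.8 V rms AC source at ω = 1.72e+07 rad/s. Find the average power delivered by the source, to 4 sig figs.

1.344 W

X_L = ωL = 221.9 Ω
X_C = 1/(ωC) = 103.3 Ω
Net reactance X = X_L − X_C = 118.6 Ω
Z = 25.60 + j118.6 Ω
|Z| = √(25.60² + 118.6²) = 121.3 Ω
∠Z = arctan(118.6/25.60) = 77.82°
I = V/|Z| = 229.1 mA
P = VI cos φ = 27.8 × 0.2291 × cos(77.82°) = 1.344 W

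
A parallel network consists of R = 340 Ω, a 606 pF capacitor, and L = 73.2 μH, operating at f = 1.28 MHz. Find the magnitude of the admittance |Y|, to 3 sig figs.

ω = 2πf = 8.042e+06 rad/s
X_L = ωL = 589 Ω
X_C = 1/(ωC) = 205 Ω
Parallel: admittances add. Y = 1/R + 1/(jωL) + jωC
Y = (0.00294 + j0.00318) S
|Y| = 0.00433 S → |Z| = 1/|Y| = 231 Ω, ∠Z = −∠Y = -47.2°

4.33 mS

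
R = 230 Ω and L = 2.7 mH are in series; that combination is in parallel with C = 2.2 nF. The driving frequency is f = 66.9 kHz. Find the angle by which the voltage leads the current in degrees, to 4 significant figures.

ω = 2πf = 420300 rad/s
X_L = ωL = 1135 Ω
X_C = 1/(ωC) = 1081 Ω
Branch 1 (R+jX_L): Z₁ = 230.0 + j1135 Ω, |Z₁| = 1158 Ω
Branch 2 (−jX_C): Z₂ = −j1081 Ω
Parallel: Z = Z₁Z₂/(Z₁+Z₂), |Z| = 5303 Ω, ∠Z = -24.57°

-24.57°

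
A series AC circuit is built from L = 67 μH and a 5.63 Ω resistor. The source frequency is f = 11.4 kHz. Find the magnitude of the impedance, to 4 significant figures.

7.398 Ω

ω = 2πf = 71630 rad/s
X_L = ωL = 4.799 Ω
Z = 5.630 + j4.799 Ω
|Z| = √(5.630² + 4.799²) = 7.398 Ω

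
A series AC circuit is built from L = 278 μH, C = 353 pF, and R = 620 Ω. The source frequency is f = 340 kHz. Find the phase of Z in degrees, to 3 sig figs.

ω = 2πf = 2.136e+06 rad/s
X_L = ωL = 594 Ω
X_C = 1/(ωC) = 1330 Ω
Net reactance X = X_L − X_C = -732 Ω
Z = 620 − j732 Ω
|Z| = √(620² + 732²) = 959 Ω
∠Z = arctan(-732/620) = -49.7°

-49.7°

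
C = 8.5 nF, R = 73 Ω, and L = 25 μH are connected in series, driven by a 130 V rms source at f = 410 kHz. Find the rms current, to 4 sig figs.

1.725 A

ω = 2πf = 2.576e+06 rad/s
X_L = ωL = 64.40 Ω
X_C = 1/(ωC) = 45.67 Ω
Net reactance X = X_L − X_C = 18.73 Ω
Z = 73.00 + j18.73 Ω
|Z| = √(73.00² + 18.73²) = 75.37 Ω
I = V/|Z| = 130/75.37 = 1.725 A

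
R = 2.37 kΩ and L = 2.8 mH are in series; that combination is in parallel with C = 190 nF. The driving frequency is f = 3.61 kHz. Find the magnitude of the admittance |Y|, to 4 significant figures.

4.319 mS

ω = 2πf = 22680 rad/s
X_L = ωL = 63.51 Ω
X_C = 1/(ωC) = 232.0 Ω
Branch 1 (R+jX_L): Z₁ = 2370 + j63.51 Ω, |Z₁| = 2371 Ω
Branch 2 (−jX_C): Z₂ = −j232.0 Ω
Parallel: Z = Z₁Z₂/(Z₁+Z₂), |Z| = 231.5 Ω, ∠Z = -84.40°
|Y| = 1/|Z| = 4.319 mS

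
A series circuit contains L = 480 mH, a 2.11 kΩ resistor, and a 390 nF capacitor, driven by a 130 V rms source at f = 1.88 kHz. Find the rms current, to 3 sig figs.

ω = 2πf = 11810 rad/s
X_L = ωL = 5670 Ω
X_C = 1/(ωC) = 217 Ω
Net reactance X = X_L − X_C = 5450 Ω
Z = 2110 + j5450 Ω
|Z| = √(2110² + 5450²) = 5850 Ω
I = V/|Z| = 130/5850 = 22.2 mA

22.2 mA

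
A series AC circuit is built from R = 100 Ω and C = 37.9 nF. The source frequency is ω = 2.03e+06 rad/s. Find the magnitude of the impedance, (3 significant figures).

X_C = 1/(ωC) = 13.0 Ω
Z = 100 − j13.0 Ω
|Z| = √(100² + 13.0²) = 101 Ω

101 Ω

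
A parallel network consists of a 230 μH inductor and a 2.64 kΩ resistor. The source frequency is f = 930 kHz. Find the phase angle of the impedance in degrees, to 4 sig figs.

63.02°

ω = 2πf = 5.843e+06 rad/s
X_L = ωL = 1344 Ω
Parallel: admittances add. Y = 1/R + 1/(jωL)
Y = (0.0003788 − j0.0007441) S
|Y| = 0.0008349 S → |Z| = 1/|Y| = 1198 Ω, ∠Z = −∠Y = 63.02°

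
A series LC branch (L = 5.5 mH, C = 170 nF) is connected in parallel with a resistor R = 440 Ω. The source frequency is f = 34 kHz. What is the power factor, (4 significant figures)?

0.9337

ω = 2πf = 213600 rad/s
X_L = ωL = 1175 Ω
X_C = 1/(ωC) = 27.54 Ω
Branch 1: Z₁ = R = 440.0 Ω
Branch 2 (series LC): Z₂ = j(X_L − X_C) = j1147 Ω
Parallel: Z = Z₁Z₂/(Z₁+Z₂), |Z| = 410.8 Ω, ∠Z = 20.98°
cos φ = cos(20.98°) = 0.9337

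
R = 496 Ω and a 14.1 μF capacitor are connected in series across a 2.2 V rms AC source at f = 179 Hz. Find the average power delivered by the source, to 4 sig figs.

9.603 mW

ω = 2πf = 1125 rad/s
X_C = 1/(ωC) = 63.06 Ω
Z = 496.0 − j63.06 Ω
|Z| = √(496.0² + 63.06²) = 500.0 Ω
∠Z = arctan(-63.06/496.0) = -7.245°
I = V/|Z| = 4.400 mA
P = VI cos φ = 2.2 × 0.004400 × cos(-7.245°) = 9.603 mW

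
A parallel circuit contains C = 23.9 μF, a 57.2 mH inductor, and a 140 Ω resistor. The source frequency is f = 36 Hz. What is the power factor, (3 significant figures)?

0.0989

ω = 2πf = 226.2 rad/s
X_L = ωL = 12.9 Ω
X_C = 1/(ωC) = 185 Ω
Parallel: admittances add. Y = 1/R + 1/(jωL) + jωC
Y = (0.00714 − j0.0719) S
|Y| = 0.0722 S → |Z| = 1/|Y| = 13.8 Ω, ∠Z = −∠Y = 84.3°
cos φ = cos(84.3°) = 0.0989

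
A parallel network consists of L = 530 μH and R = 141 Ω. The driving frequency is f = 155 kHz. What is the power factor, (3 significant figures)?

ω = 2πf = 973900 rad/s
X_L = ωL = 516 Ω
Parallel: admittances add. Y = 1/R + 1/(jωL)
Y = (0.00709 − j0.00194) S
|Y| = 0.00735 S → |Z| = 1/|Y| = 136 Ω, ∠Z = −∠Y = 15.3°
cos φ = cos(15.3°) = 0.965

0.965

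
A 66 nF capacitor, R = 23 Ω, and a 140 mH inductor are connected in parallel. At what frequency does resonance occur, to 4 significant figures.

1.656 kHz

ω₀ = 1/√(LC) = 1/√(0.14 × 6.6e-08) = 10400 rad/s
f₀ = ω₀/(2π) = 1.656 kHz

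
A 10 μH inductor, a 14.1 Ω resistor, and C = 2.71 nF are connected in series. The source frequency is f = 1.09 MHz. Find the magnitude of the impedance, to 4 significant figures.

ω = 2πf = 6.849e+06 rad/s
X_L = ωL = 68.49 Ω
X_C = 1/(ωC) = 53.88 Ω
Net reactance X = X_L − X_C = 14.61 Ω
Z = 14.10 + j14.61 Ω
|Z| = √(14.10² + 14.61²) = 20.30 Ω

20.30 Ω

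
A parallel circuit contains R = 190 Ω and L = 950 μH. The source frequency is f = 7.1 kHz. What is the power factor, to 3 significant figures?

ω = 2πf = 44610 rad/s
X_L = ωL = 42.4 Ω
Parallel: admittances add. Y = 1/R + 1/(jωL)
Y = (0.00526 − j0.0236) S
|Y| = 0.0242 S → |Z| = 1/|Y| = 41.4 Ω, ∠Z = −∠Y = 77.4°
cos φ = cos(77.4°) = 0.218

0.218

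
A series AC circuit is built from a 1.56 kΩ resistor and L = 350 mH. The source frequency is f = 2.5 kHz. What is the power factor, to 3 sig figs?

ω = 2πf = 15710 rad/s
X_L = ωL = 5500 Ω
Z = 1560 + j5500 Ω
|Z| = √(1560² + 5500²) = 5710 Ω
∠Z = arctan(5500/1560) = 74.2°
cos φ = cos(74.2°) = 0.273

0.273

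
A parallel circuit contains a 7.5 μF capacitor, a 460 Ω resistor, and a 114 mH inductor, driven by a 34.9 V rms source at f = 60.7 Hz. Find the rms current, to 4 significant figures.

707.0 mA

ω = 2πf = 381.4 rad/s
X_L = ωL = 43.48 Ω
X_C = 1/(ωC) = 349.6 Ω
Parallel: admittances add. Y = 1/R + 1/(jωL) + jωC
Y = (0.002174 − j0.02014) S
|Y| = 0.02026 S → |Z| = 1/|Y| = 49.37 Ω, ∠Z = −∠Y = 83.84°
I = V/|Z| = 34.9/49.37 = 707.0 mA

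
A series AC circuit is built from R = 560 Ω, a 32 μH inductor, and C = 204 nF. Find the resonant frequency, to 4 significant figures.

62.29 kHz

ω₀ = 1/√(LC) = 1/√(3.2e-05 × 2.04e-07) = 391400 rad/s
f₀ = ω₀/(2π) = 62.29 kHz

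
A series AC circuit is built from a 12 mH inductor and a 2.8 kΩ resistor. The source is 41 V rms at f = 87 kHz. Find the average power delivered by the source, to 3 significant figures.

ω = 2πf = 546600 rad/s
X_L = ωL = 6560 Ω
Z = 2800 + j6560 Ω
|Z| = √(2800² + 6560²) = 7130 Ω
∠Z = arctan(6560/2800) = 66.9°
I = V/|Z| = 5.75 mA
P = VI cos φ = 41 × 0.00575 × cos(66.9°) = 92.5 mW

92.5 mW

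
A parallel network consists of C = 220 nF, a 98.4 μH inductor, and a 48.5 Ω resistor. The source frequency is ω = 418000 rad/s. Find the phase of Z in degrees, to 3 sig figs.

-73.0°

X_L = ωL = 41.1 Ω
X_C = 1/(ωC) = 10.9 Ω
Parallel: admittances add. Y = 1/R + 1/(jωL) + jωC
Y = (0.0206 + j0.0676) S
|Y| = 0.0707 S → |Z| = 1/|Y| = 14.1 Ω, ∠Z = −∠Y = -73.0°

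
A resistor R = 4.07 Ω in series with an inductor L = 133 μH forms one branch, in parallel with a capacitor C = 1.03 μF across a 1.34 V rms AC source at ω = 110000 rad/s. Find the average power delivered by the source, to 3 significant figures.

31.7 mW

X_L = ωL = 14.6 Ω
X_C = 1/(ωC) = 8.83 Ω
Branch 1 (R+jX_L): Z₁ = 4.07 + j14.6 Ω, |Z₁| = 15.2 Ω
Branch 2 (−jX_C): Z₂ = −j8.83 Ω
Parallel: Z = Z₁Z₂/(Z₁+Z₂), |Z| = 18.9 Ω, ∠Z = -70.5°
I = V/|Z| = 70.9 mA
P = VI cos φ = 1.34 × 0.0709 × cos(-70.5°) = 31.7 mW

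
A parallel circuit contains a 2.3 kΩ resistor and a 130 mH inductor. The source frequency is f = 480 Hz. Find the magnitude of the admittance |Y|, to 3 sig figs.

2.59 mS

ω = 2πf = 3016 rad/s
X_L = ωL = 392 Ω
Parallel: admittances add. Y = 1/R + 1/(jωL)
Y = (0.000435 − j0.00255) S
|Y| = 0.00259 S → |Z| = 1/|Y| = 386 Ω, ∠Z = −∠Y = 80.3°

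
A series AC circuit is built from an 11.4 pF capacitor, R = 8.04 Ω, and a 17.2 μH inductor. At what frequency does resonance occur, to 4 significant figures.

ω₀ = 1/√(LC) = 1/√(1.72e-05 × 1.14e-11) = 7.141e+07 rad/s
f₀ = ω₀/(2π) = 11.37 MHz

11.37 MHz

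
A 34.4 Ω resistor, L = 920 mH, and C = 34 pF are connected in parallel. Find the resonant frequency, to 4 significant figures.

28.46 kHz

ω₀ = 1/√(LC) = 1/√(0.92 × 3.4e-11) = 178800 rad/s
f₀ = ω₀/(2π) = 28.46 kHz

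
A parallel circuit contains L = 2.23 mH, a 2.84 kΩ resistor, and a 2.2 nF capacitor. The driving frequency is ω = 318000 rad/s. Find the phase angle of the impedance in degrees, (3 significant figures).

63.6°

X_L = ωL = 709 Ω
X_C = 1/(ωC) = 1430 Ω
Parallel: admittances add. Y = 1/R + 1/(jωL) + jωC
Y = (0.000352 − j0.000711) S
|Y| = 0.000793 S → |Z| = 1/|Y| = 1260 Ω, ∠Z = −∠Y = 63.6°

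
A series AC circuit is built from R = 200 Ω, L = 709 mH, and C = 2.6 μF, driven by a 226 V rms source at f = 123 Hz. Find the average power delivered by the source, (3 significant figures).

ω = 2πf = 772.8 rad/s
X_L = ωL = 548 Ω
X_C = 1/(ωC) = 498 Ω
Net reactance X = X_L − X_C = 50.3 Ω
Z = 200 + j50.3 Ω
|Z| = √(200² + 50.3²) = 206 Ω
∠Z = arctan(50.3/200) = 14.1°
I = V/|Z| = 1.10 A
P = VI cos φ = 226 × 1.10 × cos(14.1°) = 240 W

240 W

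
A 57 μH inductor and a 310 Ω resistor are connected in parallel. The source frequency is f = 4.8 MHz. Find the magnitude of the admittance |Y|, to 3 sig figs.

3.28 mS

ω = 2πf = 3.016e+07 rad/s
X_L = ωL = 1720 Ω
Parallel: admittances add. Y = 1/R + 1/(jωL)
Y = (0.00323 − j0.000582) S
|Y| = 0.00328 S → |Z| = 1/|Y| = 305 Ω, ∠Z = −∠Y = 10.2°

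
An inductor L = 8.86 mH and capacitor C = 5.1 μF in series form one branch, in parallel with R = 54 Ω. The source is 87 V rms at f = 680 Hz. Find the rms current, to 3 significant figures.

ω = 2πf = 4273 rad/s
X_L = ωL = 37.9 Ω
X_C = 1/(ωC) = 45.9 Ω
Branch 1: Z₁ = R = 54.0 Ω
Branch 2 (series LC): Z₂ = j(X_L − X_C) = −j8.04 Ω
Parallel: Z = Z₁Z₂/(Z₁+Z₂), |Z| = 7.95 Ω, ∠Z = -81.5°
I = V/|Z| = 87/7.95 = 10.9 A

10.9 A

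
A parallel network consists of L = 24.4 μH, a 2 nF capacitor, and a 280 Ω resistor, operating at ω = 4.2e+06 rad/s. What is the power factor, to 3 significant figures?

0.935

X_L = ωL = 102 Ω
X_C = 1/(ωC) = 119 Ω
Parallel: admittances add. Y = 1/R + 1/(jωL) + jωC
Y = (0.00357 − j0.00136) S
|Y| = 0.00382 S → |Z| = 1/|Y| = 262 Ω, ∠Z = −∠Y = 20.8°
cos φ = cos(20.8°) = 0.935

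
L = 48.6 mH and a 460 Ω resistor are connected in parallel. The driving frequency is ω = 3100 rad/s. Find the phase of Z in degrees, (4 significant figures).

71.87°

X_L = ωL = 150.7 Ω
Parallel: admittances add. Y = 1/R + 1/(jωL)
Y = (0.002174 − j0.006637) S
|Y| = 0.006984 S → |Z| = 1/|Y| = 143.2 Ω, ∠Z = −∠Y = 71.87°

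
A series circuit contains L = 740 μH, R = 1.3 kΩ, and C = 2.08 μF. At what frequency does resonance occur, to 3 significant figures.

ω₀ = 1/√(LC) = 1/√(0.00074 × 2.08e-06) = 25490 rad/s
f₀ = ω₀/(2π) = 4.06 kHz

4.06 kHz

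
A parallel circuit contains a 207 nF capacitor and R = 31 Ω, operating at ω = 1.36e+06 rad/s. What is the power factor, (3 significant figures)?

X_C = 1/(ωC) = 3.55 Ω
Parallel: admittances add. Y = 1/R + jωC
Y = (0.0323 + j0.282) S
|Y| = 0.283 S → |Z| = 1/|Y| = 3.53 Ω, ∠Z = −∠Y = -83.5°
cos φ = cos(-83.5°) = 0.114

0.114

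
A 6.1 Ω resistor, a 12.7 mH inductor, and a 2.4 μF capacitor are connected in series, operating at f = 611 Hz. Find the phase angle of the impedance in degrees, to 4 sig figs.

-84.17°

ω = 2πf = 3839 rad/s
X_L = ωL = 48.76 Ω
X_C = 1/(ωC) = 108.5 Ω
Net reactance X = X_L − X_C = -59.78 Ω
Z = 6.100 − j59.78 Ω
|Z| = √(6.100² + 59.78²) = 60.09 Ω
∠Z = arctan(-59.78/6.100) = -84.17°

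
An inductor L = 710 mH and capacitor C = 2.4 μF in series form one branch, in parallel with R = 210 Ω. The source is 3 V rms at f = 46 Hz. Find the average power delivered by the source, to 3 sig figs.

ω = 2πf = 289.0 rad/s
X_L = ωL = 205 Ω
X_C = 1/(ωC) = 1440 Ω
Branch 1: Z₁ = R = 210 Ω
Branch 2 (series LC): Z₂ = j(X_L − X_C) = −j1240 Ω
Parallel: Z = Z₁Z₂/(Z₁+Z₂), |Z| = 207 Ω, ∠Z = -9.64°
I = V/|Z| = 14.5 mA
P = VI cos φ = 3 × 0.0145 × cos(-9.64°) = 42.9 mW

42.9 mW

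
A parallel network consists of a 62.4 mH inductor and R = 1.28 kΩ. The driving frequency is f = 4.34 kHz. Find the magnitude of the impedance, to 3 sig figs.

1020 Ω

ω = 2πf = 27270 rad/s
X_L = ωL = 1700 Ω
Parallel: admittances add. Y = 1/R + 1/(jωL)
Y = (0.000781 − j0.000588) S
|Y| = 0.000978 S → |Z| = 1/|Y| = 1020 Ω, ∠Z = −∠Y = 37.0°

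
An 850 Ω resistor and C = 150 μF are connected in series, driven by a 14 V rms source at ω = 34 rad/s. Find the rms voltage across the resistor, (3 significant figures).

X_C = 1/(ωC) = 196 Ω
Z = 850 − j196 Ω
|Z| = √(850² + 196²) = 872 Ω
I = V/|Z| = 16.0 mA
V_R = I·|Z_R| = 0.0160 × 850 = 13.6 V

13.6 V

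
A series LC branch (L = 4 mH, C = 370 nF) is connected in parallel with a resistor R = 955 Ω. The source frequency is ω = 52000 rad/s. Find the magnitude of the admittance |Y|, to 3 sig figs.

X_L = ωL = 208 Ω
X_C = 1/(ωC) = 52.0 Ω
Branch 1: Z₁ = R = 955 Ω
Branch 2 (series LC): Z₂ = j(X_L − X_C) = j156 Ω
Parallel: Z = Z₁Z₂/(Z₁+Z₂), |Z| = 154 Ω, ∠Z = 80.7°
|Y| = 1/|Z| = 6.49 mS

6.49 mS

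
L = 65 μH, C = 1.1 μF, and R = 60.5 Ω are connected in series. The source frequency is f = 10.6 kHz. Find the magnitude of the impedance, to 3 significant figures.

ω = 2πf = 66600 rad/s
X_L = ωL = 4.33 Ω
X_C = 1/(ωC) = 13.6 Ω
Net reactance X = X_L − X_C = -9.32 Ω
Z = 60.5 − j9.32 Ω
|Z| = √(60.5² + 9.32²) = 61.2 Ω

61.2 Ω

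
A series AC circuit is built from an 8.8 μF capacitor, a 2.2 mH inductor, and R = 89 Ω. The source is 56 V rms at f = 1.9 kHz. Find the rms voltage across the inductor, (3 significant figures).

ω = 2πf = 11940 rad/s
X_L = ωL = 26.3 Ω
X_C = 1/(ωC) = 9.52 Ω
Net reactance X = X_L − X_C = 16.7 Ω
Z = 89.0 + j16.7 Ω
|Z| = √(89.0² + 16.7²) = 90.6 Ω
I = V/|Z| = 618 mA
V_L = I·|Z_L| = 0.618 × 26.3 = 16.2 V

16.2 V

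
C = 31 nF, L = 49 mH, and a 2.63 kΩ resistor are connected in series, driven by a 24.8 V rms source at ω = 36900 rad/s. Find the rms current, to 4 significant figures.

8.886 mA

X_L = ωL = 1808 Ω
X_C = 1/(ωC) = 874.2 Ω
Net reactance X = X_L − X_C = 933.9 Ω
Z = 2630 + j933.9 Ω
|Z| = √(2630² + 933.9²) = 2791 Ω
I = V/|Z| = 24.8/2791 = 8.886 mA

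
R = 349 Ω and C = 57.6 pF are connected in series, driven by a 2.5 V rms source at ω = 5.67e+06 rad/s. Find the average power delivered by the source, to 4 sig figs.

229.7 μW

X_C = 1/(ωC) = 3062 Ω
Z = 349.0 − j3062 Ω
|Z| = √(349.0² + 3062²) = 3082 Ω
∠Z = arctan(-3062/349.0) = -83.50°
I = V/|Z| = 811.2 μA
P = VI cos φ = 2.5 × 0.0008112 × cos(-83.50°) = 229.7 μW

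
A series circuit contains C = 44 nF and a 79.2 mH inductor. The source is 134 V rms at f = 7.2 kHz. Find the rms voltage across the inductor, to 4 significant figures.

155.9 V

ω = 2πf = 45240 rad/s
X_L = ωL = 3583 Ω
X_C = 1/(ωC) = 502.4 Ω
Net reactance X = X_L − X_C = 3081 Ω
Z = j3081 Ω
|Z| = √(0² + 3081²) = 3081 Ω
I = V/|Z| = 43.50 mA
V_L = I·|Z_L| = 0.04350 × 3583 = 155.9 V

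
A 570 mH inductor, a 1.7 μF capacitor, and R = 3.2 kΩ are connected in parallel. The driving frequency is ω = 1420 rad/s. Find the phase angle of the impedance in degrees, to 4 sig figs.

-75.15°

X_L = ωL = 809.4 Ω
X_C = 1/(ωC) = 414.3 Ω
Parallel: admittances add. Y = 1/R + 1/(jωL) + jωC
Y = (0.0003125 + j0.001179) S
|Y| = 0.001219 S → |Z| = 1/|Y| = 820.2 Ω, ∠Z = −∠Y = -75.15°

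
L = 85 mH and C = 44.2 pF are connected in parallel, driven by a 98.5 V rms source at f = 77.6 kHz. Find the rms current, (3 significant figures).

254 μA

ω = 2πf = 487600 rad/s
X_L = ωL = 41400 Ω
X_C = 1/(ωC) = 46400 Ω
Parallel: admittances add. Y = 1/(jωL) + jωC
Y = (0 − j2.58e-06) S
|Y| = 2.58e-06 S → |Z| = 1/|Y| = 388000 Ω, ∠Z = −∠Y = 90.0°
I = V/|Z| = 98.5/388000 = 254 μA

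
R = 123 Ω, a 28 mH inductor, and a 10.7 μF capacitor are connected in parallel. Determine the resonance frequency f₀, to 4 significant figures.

ω₀ = 1/√(LC) = 1/√(0.028 × 1.07e-05) = 1827 rad/s
f₀ = ω₀/(2π) = 290.8 Hz

290.8 Hz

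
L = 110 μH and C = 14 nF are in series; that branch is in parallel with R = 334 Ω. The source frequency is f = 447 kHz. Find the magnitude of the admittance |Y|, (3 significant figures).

4.63 mS

ω = 2πf = 2.809e+06 rad/s
X_L = ωL = 309 Ω
X_C = 1/(ωC) = 25.4 Ω
Branch 1: Z₁ = R = 334 Ω
Branch 2 (series LC): Z₂ = j(X_L − X_C) = j284 Ω
Parallel: Z = Z₁Z₂/(Z₁+Z₂), |Z| = 216 Ω, ∠Z = 49.7°
|Y| = 1/|Z| = 4.63 mS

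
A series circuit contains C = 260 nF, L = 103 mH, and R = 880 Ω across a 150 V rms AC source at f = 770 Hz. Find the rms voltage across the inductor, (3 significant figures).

80.5 V

ω = 2πf = 4838 rad/s
X_L = ωL = 498 Ω
X_C = 1/(ωC) = 795 Ω
Net reactance X = X_L − X_C = -297 Ω
Z = 880 − j297 Ω
|Z| = √(880² + 297²) = 929 Ω
I = V/|Z| = 162 mA
V_L = I·|Z_L| = 0.162 × 498 = 80.5 V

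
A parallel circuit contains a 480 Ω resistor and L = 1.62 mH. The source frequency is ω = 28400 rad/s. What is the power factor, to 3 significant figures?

X_L = ωL = 46.0 Ω
Parallel: admittances add. Y = 1/R + 1/(jωL)
Y = (0.00208 − j0.0217) S
|Y| = 0.0218 S → |Z| = 1/|Y| = 45.8 Ω, ∠Z = −∠Y = 84.5°
cos φ = cos(84.5°) = 0.0954

0.0954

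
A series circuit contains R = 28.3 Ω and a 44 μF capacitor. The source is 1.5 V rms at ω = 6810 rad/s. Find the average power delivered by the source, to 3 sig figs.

78.4 mW

X_C = 1/(ωC) = 3.34 Ω
Z = 28.3 − j3.34 Ω
|Z| = √(28.3² + 3.34²) = 28.5 Ω
∠Z = arctan(-3.34/28.3) = -6.73°
I = V/|Z| = 52.6 mA
P = VI cos φ = 1.5 × 0.0526 × cos(-6.73°) = 78.4 mW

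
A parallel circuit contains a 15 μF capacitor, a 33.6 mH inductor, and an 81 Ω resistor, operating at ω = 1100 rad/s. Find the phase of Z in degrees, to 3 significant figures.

X_L = ωL = 37.0 Ω
X_C = 1/(ωC) = 60.6 Ω
Parallel: admittances add. Y = 1/R + 1/(jωL) + jωC
Y = (0.0123 − j0.0106) S
|Y| = 0.0162 S → |Z| = 1/|Y| = 61.6 Ω, ∠Z = −∠Y = 40.5°

40.5°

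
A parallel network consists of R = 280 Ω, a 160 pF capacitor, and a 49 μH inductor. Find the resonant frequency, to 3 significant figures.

ω₀ = 1/√(LC) = 1/√(4.9e-05 × 1.6e-10) = 1.129e+07 rad/s
f₀ = ω₀/(2π) = 1.80 MHz

1.80 MHz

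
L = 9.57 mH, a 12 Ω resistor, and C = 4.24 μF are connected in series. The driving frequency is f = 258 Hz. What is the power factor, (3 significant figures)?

ω = 2πf = 1621 rad/s
X_L = ωL = 15.5 Ω
X_C = 1/(ωC) = 145 Ω
Net reactance X = X_L − X_C = -130 Ω
Z = 12.0 − j130 Ω
|Z| = √(12.0² + 130²) = 131 Ω
∠Z = arctan(-130/12.0) = -84.7°
cos φ = cos(-84.7°) = 0.0919

0.0919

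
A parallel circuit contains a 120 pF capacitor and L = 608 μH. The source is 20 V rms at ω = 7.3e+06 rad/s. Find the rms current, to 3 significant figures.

13.0 mA

X_L = ωL = 4440 Ω
X_C = 1/(ωC) = 1140 Ω
Parallel: admittances add. Y = 1/(jωL) + jωC
Y = (0 + j0.000651) S
|Y| = 0.000651 S → |Z| = 1/|Y| = 1540 Ω, ∠Z = −∠Y = -90.0°
I = V/|Z| = 20/1540 = 13.0 mA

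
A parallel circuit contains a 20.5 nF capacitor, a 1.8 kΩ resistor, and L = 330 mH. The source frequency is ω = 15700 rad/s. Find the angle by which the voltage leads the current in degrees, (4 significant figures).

-13.06°

X_L = ωL = 5181 Ω
X_C = 1/(ωC) = 3107 Ω
Parallel: admittances add. Y = 1/R + 1/(jωL) + jωC
Y = (0.0005556 + j0.0001288) S
|Y| = 0.0005703 S → |Z| = 1/|Y| = 1753 Ω, ∠Z = −∠Y = -13.06°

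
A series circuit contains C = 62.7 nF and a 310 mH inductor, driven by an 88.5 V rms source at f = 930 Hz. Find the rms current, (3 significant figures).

96.4 mA

ω = 2πf = 5843 rad/s
X_L = ωL = 1810 Ω
X_C = 1/(ωC) = 2730 Ω
Net reactance X = X_L − X_C = -918 Ω
Z = − j918 Ω
|Z| = √(0² + 918²) = 918 Ω
I = V/|Z| = 88.5/918 = 96.4 mA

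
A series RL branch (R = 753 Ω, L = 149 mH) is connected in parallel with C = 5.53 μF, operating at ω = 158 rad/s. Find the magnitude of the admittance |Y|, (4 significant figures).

X_L = ωL = 23.54 Ω
X_C = 1/(ωC) = 1145 Ω
Branch 1 (R+jX_L): Z₁ = 753.0 + j23.54 Ω, |Z₁| = 753.4 Ω
Branch 2 (−jX_C): Z₂ = −j1145 Ω
Parallel: Z = Z₁Z₂/(Z₁+Z₂), |Z| = 638.5 Ω, ∠Z = -32.10°
|Y| = 1/|Z| = 1.566 mS

1.566 mS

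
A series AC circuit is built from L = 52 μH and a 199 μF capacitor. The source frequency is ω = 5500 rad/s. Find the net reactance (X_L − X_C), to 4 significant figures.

-0.6277 Ω

X_L = ωL = 0.2860 Ω
X_C = 1/(ωC) = 0.9137 Ω
X = 0.2860 − 0.9137 = -0.6277 Ω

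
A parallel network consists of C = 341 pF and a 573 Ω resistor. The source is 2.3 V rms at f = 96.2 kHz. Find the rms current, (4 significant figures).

4.042 mA

ω = 2πf = 604400 rad/s
X_C = 1/(ωC) = 4852 Ω
Parallel: admittances add. Y = 1/R + jωC
Y = (0.001745 + j0.0002061) S
|Y| = 0.001757 S → |Z| = 1/|Y| = 569.0 Ω, ∠Z = −∠Y = -6.736°
I = V/|Z| = 2.3/569.0 = 4.042 mA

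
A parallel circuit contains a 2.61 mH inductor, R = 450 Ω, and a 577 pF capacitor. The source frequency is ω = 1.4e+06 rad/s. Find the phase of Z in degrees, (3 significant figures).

X_L = ωL = 3650 Ω
X_C = 1/(ωC) = 1240 Ω
Parallel: admittances add. Y = 1/R + 1/(jωL) + jωC
Y = (0.00222 + j0.000534) S
|Y| = 0.00229 S → |Z| = 1/|Y| = 438 Ω, ∠Z = −∠Y = -13.5°

-13.5°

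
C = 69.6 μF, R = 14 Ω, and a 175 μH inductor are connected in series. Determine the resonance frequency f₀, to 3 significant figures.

ω₀ = 1/√(LC) = 1/√(0.000175 × 6.96e-05) = 9061 rad/s
f₀ = ω₀/(2π) = 1.44 kHz

1.44 kHz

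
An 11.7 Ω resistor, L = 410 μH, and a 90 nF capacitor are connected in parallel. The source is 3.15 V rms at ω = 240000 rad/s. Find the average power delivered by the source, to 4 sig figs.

X_L = ωL = 98.40 Ω
X_C = 1/(ωC) = 46.30 Ω
Parallel: admittances add. Y = 1/R + 1/(jωL) + jωC
Y = (0.08547 + j0.01144) S
|Y| = 0.08623 S → |Z| = 1/|Y| = 11.60 Ω, ∠Z = −∠Y = -7.622°
I = V/|Z| = 271.6 mA
P = VI cos φ = 3.15 × 0.2716 × cos(-7.622°) = 848.1 mW

848.1 mW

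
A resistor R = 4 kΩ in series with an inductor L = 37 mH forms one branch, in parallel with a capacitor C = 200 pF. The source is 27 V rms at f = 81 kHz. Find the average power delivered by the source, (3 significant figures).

ω = 2πf = 508900 rad/s
X_L = ωL = 18800 Ω
X_C = 1/(ωC) = 9820 Ω
Branch 1 (R+jX_L): Z₁ = 4000 + j18800 Ω, |Z₁| = 19300 Ω
Branch 2 (−jX_C): Z₂ = −j9820 Ω
Parallel: Z = Z₁Z₂/(Z₁+Z₂), |Z| = 19200 Ω, ∠Z = -78.0°
I = V/|Z| = 1.41 mA
P = VI cos φ = 27 × 0.00141 × cos(-78.0°) = 7.87 mW

7.87 mW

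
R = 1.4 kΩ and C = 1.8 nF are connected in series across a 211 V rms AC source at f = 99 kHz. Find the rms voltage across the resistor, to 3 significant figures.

ω = 2πf = 622000 rad/s
X_C = 1/(ωC) = 893 Ω
Z = 1400 − j893 Ω
|Z| = √(1400² + 893²) = 1660 Ω
I = V/|Z| = 127 mA
V_R = I·|Z_R| = 0.127 × 1400 = 178 V

178 V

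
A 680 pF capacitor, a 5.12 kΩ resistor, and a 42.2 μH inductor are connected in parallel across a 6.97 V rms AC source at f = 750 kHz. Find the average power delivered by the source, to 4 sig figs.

ω = 2πf = 4.712e+06 rad/s
X_L = ωL = 198.9 Ω
X_C = 1/(ωC) = 312.1 Ω
Parallel: admittances add. Y = 1/R + 1/(jωL) + jωC
Y = (0.0001953 − j0.001824) S
|Y| = 0.001835 S → |Z| = 1/|Y| = 545.1 Ω, ∠Z = −∠Y = 83.89°
I = V/|Z| = 12.79 mA
P = VI cos φ = 6.97 × 0.01279 × cos(83.89°) = 9.488 mW

9.488 mW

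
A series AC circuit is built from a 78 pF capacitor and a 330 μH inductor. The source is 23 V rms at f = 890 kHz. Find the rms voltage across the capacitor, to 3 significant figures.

ω = 2πf = 5.592e+06 rad/s
X_L = ωL = 1850 Ω
X_C = 1/(ωC) = 2290 Ω
Net reactance X = X_L − X_C = -447 Ω
Z = − j447 Ω
|Z| = √(0² + 447²) = 447 Ω
I = V/|Z| = 51.4 mA
V_C = I·|Z_C| = 0.0514 × 2290 = 118 V

118 V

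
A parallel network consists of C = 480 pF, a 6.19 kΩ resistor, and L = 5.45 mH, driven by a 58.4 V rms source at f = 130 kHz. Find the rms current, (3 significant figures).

13.6 mA

ω = 2πf = 816800 rad/s
X_L = ωL = 4450 Ω
X_C = 1/(ωC) = 2550 Ω
Parallel: admittances add. Y = 1/R + 1/(jωL) + jωC
Y = (0.000162 + j0.000167) S
|Y| = 0.000233 S → |Z| = 1/|Y| = 4300 Ω, ∠Z = −∠Y = -46.0°
I = V/|Z| = 58.4/4300 = 13.6 mA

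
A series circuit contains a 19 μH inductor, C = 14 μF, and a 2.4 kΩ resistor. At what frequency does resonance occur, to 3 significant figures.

ω₀ = 1/√(LC) = 1/√(1.9e-05 × 1.4e-05) = 61310 rad/s
f₀ = ω₀/(2π) = 9.76 kHz

9.76 kHz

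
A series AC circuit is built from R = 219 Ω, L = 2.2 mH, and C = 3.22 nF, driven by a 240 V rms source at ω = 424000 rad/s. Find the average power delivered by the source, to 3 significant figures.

X_L = ωL = 933 Ω
X_C = 1/(ωC) = 732 Ω
Net reactance X = X_L − X_C = 200 Ω
Z = 219 + j200 Ω
|Z| = √(219² + 200²) = 297 Ω
∠Z = arctan(200/219) = 42.5°
I = V/|Z| = 809 mA
P = VI cos φ = 240 × 0.809 × cos(42.5°) = 143 W

143 W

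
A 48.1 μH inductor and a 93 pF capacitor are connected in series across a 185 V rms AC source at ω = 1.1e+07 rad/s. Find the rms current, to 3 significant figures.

X_L = ωL = 529 Ω
X_C = 1/(ωC) = 978 Ω
Net reactance X = X_L − X_C = -448 Ω
Z = − j448 Ω
|Z| = √(0² + 448²) = 448 Ω
I = V/|Z| = 185/448 = 413 mA

413 mA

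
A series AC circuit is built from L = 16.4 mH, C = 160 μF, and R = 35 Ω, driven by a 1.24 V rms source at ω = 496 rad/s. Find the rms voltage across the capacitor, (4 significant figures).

X_L = ωL = 8.134 Ω
X_C = 1/(ωC) = 12.60 Ω
Net reactance X = X_L − X_C = -4.466 Ω
Z = 35.00 − j4.466 Ω
|Z| = √(35.00² + 4.466²) = 35.28 Ω
I = V/|Z| = 35.14 mA
V_C = I·|Z_C| = 0.03514 × 12.60 = 0.4428 V

0.4428 V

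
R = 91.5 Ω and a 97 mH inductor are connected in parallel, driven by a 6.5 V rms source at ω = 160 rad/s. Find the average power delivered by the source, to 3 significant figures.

X_L = ωL = 15.5 Ω
Parallel: admittances add. Y = 1/R + 1/(jωL)
Y = (0.0109 − j0.0644) S
|Y| = 0.0654 S → |Z| = 1/|Y| = 15.3 Ω, ∠Z = −∠Y = 80.4°
I = V/|Z| = 425 mA
P = VI cos φ = 6.5 × 0.425 × cos(80.4°) = 462 mW

462 mW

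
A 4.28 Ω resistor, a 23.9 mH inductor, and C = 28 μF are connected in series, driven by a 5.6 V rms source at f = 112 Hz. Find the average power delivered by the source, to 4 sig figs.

114.7 mW

ω = 2πf = 703.7 rad/s
X_L = ωL = 16.82 Ω
X_C = 1/(ωC) = 50.75 Ω
Net reactance X = X_L − X_C = -33.93 Ω
Z = 4.280 − j33.93 Ω
|Z| = √(4.280² + 33.93²) = 34.20 Ω
∠Z = arctan(-33.93/4.280) = -82.81°
I = V/|Z| = 163.7 mA
P = VI cos φ = 5.6 × 0.1637 × cos(-82.81°) = 114.7 mW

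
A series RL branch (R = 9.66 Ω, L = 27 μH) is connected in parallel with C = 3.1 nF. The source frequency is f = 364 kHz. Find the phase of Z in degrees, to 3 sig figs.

74.2°

ω = 2πf = 2.287e+06 rad/s
X_L = ωL = 61.8 Ω
X_C = 1/(ωC) = 141 Ω
Branch 1 (R+jX_L): Z₁ = 9.66 + j61.8 Ω, |Z₁| = 62.5 Ω
Branch 2 (−jX_C): Z₂ = −j141 Ω
Parallel: Z = Z₁Z₂/(Z₁+Z₂), |Z| = 110 Ω, ∠Z = 74.2°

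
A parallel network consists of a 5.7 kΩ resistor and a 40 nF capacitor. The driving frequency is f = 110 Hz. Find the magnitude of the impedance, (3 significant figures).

ω = 2πf = 691.2 rad/s
X_C = 1/(ωC) = 36200 Ω
Parallel: admittances add. Y = 1/R + jωC
Y = (0.000175 + j2.76e-05) S
|Y| = 0.000178 S → |Z| = 1/|Y| = 5630 Ω, ∠Z = −∠Y = -8.96°

5630 Ω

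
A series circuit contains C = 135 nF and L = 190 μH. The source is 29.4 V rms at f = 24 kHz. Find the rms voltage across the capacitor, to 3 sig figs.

ω = 2πf = 150800 rad/s
X_L = ωL = 28.7 Ω
X_C = 1/(ωC) = 49.1 Ω
Net reactance X = X_L − X_C = -20.5 Ω
Z = − j20.5 Ω
|Z| = √(0² + 20.5²) = 20.5 Ω
I = V/|Z| = 1.44 A
V_C = I·|Z_C| = 1.44 × 49.1 = 70.5 V

70.5 V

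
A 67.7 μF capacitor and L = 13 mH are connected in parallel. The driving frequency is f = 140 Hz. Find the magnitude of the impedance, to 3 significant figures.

35.8 Ω

ω = 2πf = 879.6 rad/s
X_L = ωL = 11.4 Ω
X_C = 1/(ωC) = 16.8 Ω
Parallel: admittances add. Y = 1/(jωL) + jωC
Y = (0 − j0.0279) S
|Y| = 0.0279 S → |Z| = 1/|Y| = 35.8 Ω, ∠Z = −∠Y = 90.0°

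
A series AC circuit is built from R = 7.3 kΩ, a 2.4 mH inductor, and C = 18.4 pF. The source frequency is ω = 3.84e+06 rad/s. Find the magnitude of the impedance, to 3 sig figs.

X_L = ωL = 9220 Ω
X_C = 1/(ωC) = 14200 Ω
Net reactance X = X_L − X_C = -4940 Ω
Z = 7300 − j4940 Ω
|Z| = √(7300² + 4940²) = 8810 Ω

8810 Ω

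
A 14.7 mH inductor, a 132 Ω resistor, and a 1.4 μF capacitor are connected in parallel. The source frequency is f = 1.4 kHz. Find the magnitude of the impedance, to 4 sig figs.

ω = 2πf = 8796 rad/s
X_L = ωL = 129.3 Ω
X_C = 1/(ωC) = 81.20 Ω
Parallel: admittances add. Y = 1/R + 1/(jωL) + jωC
Y = (0.007576 + j0.004582) S
|Y| = 0.008853 S → |Z| = 1/|Y| = 113.0 Ω, ∠Z = −∠Y = -31.16°

113.0 Ω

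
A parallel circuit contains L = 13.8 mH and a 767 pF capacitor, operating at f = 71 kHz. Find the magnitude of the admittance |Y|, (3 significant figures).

ω = 2πf = 446100 rad/s
X_L = ωL = 6160 Ω
X_C = 1/(ωC) = 2920 Ω
Parallel: admittances add. Y = 1/(jωL) + jωC
Y = (0 + j0.000180) S
|Y| = 0.000180 S → |Z| = 1/|Y| = 5560 Ω, ∠Z = −∠Y = -90.0°

180 μS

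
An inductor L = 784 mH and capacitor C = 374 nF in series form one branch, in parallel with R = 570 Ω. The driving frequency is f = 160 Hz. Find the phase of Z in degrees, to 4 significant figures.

-16.94°

ω = 2πf = 1005 rad/s
X_L = ωL = 788.2 Ω
X_C = 1/(ωC) = 2660 Ω
Branch 1: Z₁ = R = 570.0 Ω
Branch 2 (series LC): Z₂ = j(X_L − X_C) = −j1872 Ω
Parallel: Z = Z₁Z₂/(Z₁+Z₂), |Z| = 545.3 Ω, ∠Z = -16.94°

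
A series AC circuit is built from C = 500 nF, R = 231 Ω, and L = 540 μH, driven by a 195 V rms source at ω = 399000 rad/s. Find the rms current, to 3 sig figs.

624 mA

X_L = ωL = 215 Ω
X_C = 1/(ωC) = 5.01 Ω
Net reactance X = X_L − X_C = 210 Ω
Z = 231 + j210 Ω
|Z| = √(231² + 210²) = 312 Ω
I = V/|Z| = 195/312 = 624 mA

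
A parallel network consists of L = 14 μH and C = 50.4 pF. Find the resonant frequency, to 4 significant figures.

ω₀ = 1/√(LC) = 1/√(1.4e-05 × 5.04e-11) = 3.765e+07 rad/s
f₀ = ω₀/(2π) = 5.992 MHz

5.992 MHz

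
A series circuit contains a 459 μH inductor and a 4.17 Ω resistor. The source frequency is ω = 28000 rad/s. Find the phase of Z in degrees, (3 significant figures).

72.0°

X_L = ωL = 12.9 Ω
Z = 4.17 + j12.9 Ω
|Z| = √(4.17² + 12.9²) = 13.5 Ω
∠Z = arctan(12.9/4.17) = 72.0°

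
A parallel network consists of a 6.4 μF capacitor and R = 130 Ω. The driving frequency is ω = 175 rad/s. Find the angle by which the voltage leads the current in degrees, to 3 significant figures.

-8.28°

X_C = 1/(ωC) = 893 Ω
Parallel: admittances add. Y = 1/R + jωC
Y = (0.00769 + j0.00112) S
|Y| = 0.00777 S → |Z| = 1/|Y| = 129 Ω, ∠Z = −∠Y = -8.28°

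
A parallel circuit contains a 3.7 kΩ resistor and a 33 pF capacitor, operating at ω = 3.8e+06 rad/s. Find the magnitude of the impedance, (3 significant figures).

3360 Ω

X_C = 1/(ωC) = 7970 Ω
Parallel: admittances add. Y = 1/R + jωC
Y = (0.000270 + j0.000125) S
|Y| = 0.000298 S → |Z| = 1/|Y| = 3360 Ω, ∠Z = −∠Y = -24.9°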